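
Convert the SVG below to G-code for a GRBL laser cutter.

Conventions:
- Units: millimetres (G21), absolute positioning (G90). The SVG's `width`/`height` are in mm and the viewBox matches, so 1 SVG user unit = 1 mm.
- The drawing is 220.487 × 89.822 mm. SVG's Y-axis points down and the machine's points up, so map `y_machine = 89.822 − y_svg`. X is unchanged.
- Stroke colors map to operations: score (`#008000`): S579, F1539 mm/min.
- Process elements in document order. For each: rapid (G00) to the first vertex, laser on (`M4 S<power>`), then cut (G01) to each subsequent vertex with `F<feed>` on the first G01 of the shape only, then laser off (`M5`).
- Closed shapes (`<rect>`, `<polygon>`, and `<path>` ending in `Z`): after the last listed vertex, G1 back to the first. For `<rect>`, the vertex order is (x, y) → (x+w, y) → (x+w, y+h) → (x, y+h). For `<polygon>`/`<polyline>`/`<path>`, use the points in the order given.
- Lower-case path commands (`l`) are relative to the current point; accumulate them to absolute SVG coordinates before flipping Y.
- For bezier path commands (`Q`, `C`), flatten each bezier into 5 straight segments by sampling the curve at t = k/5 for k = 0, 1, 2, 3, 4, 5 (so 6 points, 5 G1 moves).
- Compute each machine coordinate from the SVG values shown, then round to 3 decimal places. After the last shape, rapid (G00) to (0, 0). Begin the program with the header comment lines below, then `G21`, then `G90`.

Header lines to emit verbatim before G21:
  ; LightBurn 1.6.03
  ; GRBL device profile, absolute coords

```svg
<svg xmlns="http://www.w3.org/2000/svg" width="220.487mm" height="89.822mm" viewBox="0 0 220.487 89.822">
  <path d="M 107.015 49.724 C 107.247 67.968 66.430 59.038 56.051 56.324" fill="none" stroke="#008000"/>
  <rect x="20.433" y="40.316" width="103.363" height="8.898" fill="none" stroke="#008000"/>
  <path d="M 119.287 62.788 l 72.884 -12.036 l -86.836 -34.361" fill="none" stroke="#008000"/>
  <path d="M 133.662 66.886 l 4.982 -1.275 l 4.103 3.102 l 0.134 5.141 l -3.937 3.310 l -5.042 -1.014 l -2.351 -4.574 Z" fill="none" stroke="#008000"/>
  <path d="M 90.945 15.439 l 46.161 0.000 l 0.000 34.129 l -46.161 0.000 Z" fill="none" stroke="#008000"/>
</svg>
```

; LightBurn 1.6.03
; GRBL device profile, absolute coords
G21
G90
G00 X107.015 Y40.098
M4 S579
G01 X102.800 Y32.145 F1539
G01 X92.165 Y29.112
G01 X78.541 Y29.394
G01 X65.359 Y31.391
G01 X56.051 Y33.498
M5
G00 X20.433 Y49.506
M4 S579
G01 X123.796 Y49.506 F1539
G01 X123.796 Y40.608
G01 X20.433 Y40.608
G01 X20.433 Y49.506
M5
G00 X119.287 Y27.034
M4 S579
G01 X192.171 Y39.070 F1539
G01 X105.335 Y73.431
M5
G00 X133.662 Y22.936
M4 S579
G01 X138.644 Y24.211 F1539
G01 X142.747 Y21.109
G01 X142.881 Y15.968
G01 X138.944 Y12.658
G01 X133.902 Y13.672
G01 X131.551 Y18.246
G01 X133.662 Y22.936
M5
G00 X90.945 Y74.383
M4 S579
G01 X137.106 Y74.383 F1539
G01 X137.106 Y40.254
G01 X90.945 Y40.254
G01 X90.945 Y74.383
M5
G00 X0.000 Y0.000

1 u = 1 mm; y_m = 89.822 − y.

[1] `<path>` cubic bezier, #008000→score S579 F1539: (107.015,40.098) → (102.800,32.145) → (92.165,29.112) → (78.541,29.394) → (65.359,31.391) → (56.051,33.498)

[2] `<rect>` rectangle, #008000→score S579 F1539: (20.433,49.506) → (123.796,49.506) → (123.796,40.608) → (20.433,40.608) → (20.433,49.506) (closed)

[3] `<path>` open polyline, #008000→score S579 F1539: (119.287,27.034) → (192.171,39.070) → (105.335,73.431)

[4] `<path>` regular polygon, #008000→score S579 F1539: (133.662,22.936) → (138.644,24.211) → (142.747,21.109) → (142.881,15.968) → (138.944,12.658) → (133.902,13.672) → (131.551,18.246) → (133.662,22.936) (closed)

[5] `<path>` rectangle, #008000→score S579 F1539: (90.945,74.383) → (137.106,74.383) → (137.106,40.254) → (90.945,40.254) → (90.945,74.383) (closed)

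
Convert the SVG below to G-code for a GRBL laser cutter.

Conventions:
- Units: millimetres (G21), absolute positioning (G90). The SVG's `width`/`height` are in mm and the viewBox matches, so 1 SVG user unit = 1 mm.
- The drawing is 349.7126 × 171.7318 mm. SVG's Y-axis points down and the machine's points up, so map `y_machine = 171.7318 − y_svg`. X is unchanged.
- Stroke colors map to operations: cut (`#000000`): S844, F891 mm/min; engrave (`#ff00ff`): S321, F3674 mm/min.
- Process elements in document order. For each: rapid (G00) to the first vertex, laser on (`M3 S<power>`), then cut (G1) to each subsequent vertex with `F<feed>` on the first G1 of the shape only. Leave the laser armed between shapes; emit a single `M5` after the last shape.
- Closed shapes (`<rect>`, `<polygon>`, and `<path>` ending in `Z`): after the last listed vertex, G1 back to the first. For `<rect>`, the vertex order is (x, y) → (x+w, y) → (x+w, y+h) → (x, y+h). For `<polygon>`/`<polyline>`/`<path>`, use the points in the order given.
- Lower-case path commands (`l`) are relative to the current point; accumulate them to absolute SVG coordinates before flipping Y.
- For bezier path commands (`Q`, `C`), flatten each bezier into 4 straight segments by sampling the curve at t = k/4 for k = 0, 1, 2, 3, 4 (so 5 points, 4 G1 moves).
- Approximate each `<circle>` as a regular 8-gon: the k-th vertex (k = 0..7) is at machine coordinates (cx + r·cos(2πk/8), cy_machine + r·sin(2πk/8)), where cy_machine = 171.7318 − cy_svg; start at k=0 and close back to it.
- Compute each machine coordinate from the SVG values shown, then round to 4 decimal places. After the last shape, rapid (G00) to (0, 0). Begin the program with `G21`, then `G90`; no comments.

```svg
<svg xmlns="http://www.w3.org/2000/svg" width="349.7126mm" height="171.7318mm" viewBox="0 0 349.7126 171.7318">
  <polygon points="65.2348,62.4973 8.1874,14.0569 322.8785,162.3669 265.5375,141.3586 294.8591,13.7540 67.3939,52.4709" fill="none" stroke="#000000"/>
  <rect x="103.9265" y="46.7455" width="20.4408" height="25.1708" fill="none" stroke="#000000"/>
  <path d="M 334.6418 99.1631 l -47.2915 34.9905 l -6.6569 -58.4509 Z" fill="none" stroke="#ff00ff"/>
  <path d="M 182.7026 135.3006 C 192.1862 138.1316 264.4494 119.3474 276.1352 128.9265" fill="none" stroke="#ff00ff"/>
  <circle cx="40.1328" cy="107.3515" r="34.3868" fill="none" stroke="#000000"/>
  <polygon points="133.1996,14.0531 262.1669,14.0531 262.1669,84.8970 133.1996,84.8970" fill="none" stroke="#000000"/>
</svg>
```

G21
G90
G00 X65.2348 Y109.2345
M3 S844
G1 X8.1874 Y157.6749 F891
G1 X322.8785 Y9.3649
G1 X265.5375 Y30.3732
G1 X294.8591 Y157.9778
G1 X67.3939 Y119.2609
G1 X65.2348 Y109.2345
G00 X103.9265 Y124.9863
M3 S844
G1 X124.3673 Y124.9863 F891
G1 X124.3673 Y99.8155
G1 X103.9265 Y99.8155
G1 X103.9265 Y124.9863
G00 X334.6418 Y72.5687
M3 S321
G1 X287.3503 Y37.5782 F3674
G1 X280.6934 Y96.0291
G1 X334.6418 Y72.5687
G00 X182.7026 Y36.4312
M3 S321
G1 X199.6590 Y37.5799 F3674
G1 X228.5931 Y42.1488
G1 X257.9400 Y45.4524
G1 X276.1352 Y42.8053
G00 X74.5196 Y64.3803
M3 S844
G1 X64.4479 Y88.6954 F891
G1 X40.1328 Y98.7671
G1 X15.8177 Y88.6954
G1 X5.7460 Y64.3803
G1 X15.8177 Y40.0652
G1 X40.1328 Y29.9935
G1 X64.4479 Y40.0652
G1 X74.5196 Y64.3803
G00 X133.1996 Y157.6787
M3 S844
G1 X262.1669 Y157.6787 F891
G1 X262.1669 Y86.8348
G1 X133.1996 Y86.8348
G1 X133.1996 Y157.6787
M5
G00 X0.0000 Y0.0000

Since the viewBox matches the mm dimensions, user units are millimetres directly. The only transform is the Y-flip y_m = 171.7318 − y_svg.

Shape 1 is a closed polygon drawn with `<polygon>`. Its stroke #000000 means cut at S844, F891. After flipping Y the toolpath is (65.2348,109.2345) → (8.1874,157.6749) → (322.8785,9.3649) → (265.5375,30.3732) → (294.8591,157.9778) → (67.3939,119.2609) → (65.2348,109.2345), returning to the start.

Shape 2 is a rectangle drawn with `<rect>`. Its stroke #000000 means cut at S844, F891. After flipping Y the toolpath is (103.9265,124.9863) → (124.3673,124.9863) → (124.3673,99.8155) → (103.9265,99.8155) → (103.9265,124.9863), returning to the start.

Shape 3 is a regular polygon drawn with `<path>`. Its stroke #ff00ff means engrave at S321, F3674. After flipping Y the toolpath is (334.6418,72.5687) → (287.3503,37.5782) → (280.6934,96.0291) → (334.6418,72.5687), returning to the start.

Shape 4 is a cubic bezier drawn with `<path>`. Its stroke #ff00ff means engrave at S321, F3674. After flipping Y the toolpath is (182.7026,36.4312) → (199.6590,37.5799) → (228.5931,42.1488) → (257.9400,45.4524) → (276.1352,42.8053).

Shape 5 is a circle drawn with `<circle>`. Its stroke #000000 means cut at S844, F891. After flipping Y the toolpath is (74.5196,64.3803) → (64.4479,88.6954) → (40.1328,98.7671) → (15.8177,88.6954) → (5.7460,64.3803) → (15.8177,40.0652) → (40.1328,29.9935) → (64.4479,40.0652) → (74.5196,64.3803), returning to the start.

Shape 6 is a rectangle drawn with `<polygon>`. Its stroke #000000 means cut at S844, F891. After flipping Y the toolpath is (133.1996,157.6787) → (262.1669,157.6787) → (262.1669,86.8348) → (133.1996,86.8348) → (133.1996,157.6787), returning to the start.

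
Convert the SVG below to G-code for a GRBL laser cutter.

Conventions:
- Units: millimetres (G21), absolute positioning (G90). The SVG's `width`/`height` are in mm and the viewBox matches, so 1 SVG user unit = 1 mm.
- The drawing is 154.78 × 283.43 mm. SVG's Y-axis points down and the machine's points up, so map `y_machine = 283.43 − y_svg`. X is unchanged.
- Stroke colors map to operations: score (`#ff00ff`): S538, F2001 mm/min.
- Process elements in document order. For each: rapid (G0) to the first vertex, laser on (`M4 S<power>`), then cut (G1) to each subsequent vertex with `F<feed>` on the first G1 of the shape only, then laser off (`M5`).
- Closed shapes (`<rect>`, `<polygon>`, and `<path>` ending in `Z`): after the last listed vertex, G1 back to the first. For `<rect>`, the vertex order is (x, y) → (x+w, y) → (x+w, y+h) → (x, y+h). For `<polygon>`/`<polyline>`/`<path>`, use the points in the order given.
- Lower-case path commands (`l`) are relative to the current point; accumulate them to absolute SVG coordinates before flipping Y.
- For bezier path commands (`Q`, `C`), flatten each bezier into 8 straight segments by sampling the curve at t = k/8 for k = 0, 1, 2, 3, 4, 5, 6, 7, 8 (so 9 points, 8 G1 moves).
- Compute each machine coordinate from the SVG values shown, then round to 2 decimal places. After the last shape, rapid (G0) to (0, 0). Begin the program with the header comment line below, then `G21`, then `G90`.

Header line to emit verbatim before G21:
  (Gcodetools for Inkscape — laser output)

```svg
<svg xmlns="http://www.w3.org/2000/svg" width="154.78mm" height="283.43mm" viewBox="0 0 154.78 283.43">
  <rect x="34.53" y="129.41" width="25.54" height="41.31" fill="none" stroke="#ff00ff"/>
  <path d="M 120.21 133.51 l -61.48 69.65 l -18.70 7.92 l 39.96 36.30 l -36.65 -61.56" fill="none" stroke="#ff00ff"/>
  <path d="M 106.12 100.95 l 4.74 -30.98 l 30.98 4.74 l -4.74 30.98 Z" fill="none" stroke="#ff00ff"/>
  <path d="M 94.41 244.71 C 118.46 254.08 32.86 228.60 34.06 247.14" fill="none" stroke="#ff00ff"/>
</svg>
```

(Gcodetools for Inkscape — laser output)
G21
G90
G0 X34.53 Y154.02
M4 S538
G1 X60.07 Y154.02 F2001
G1 X60.07 Y112.71
G1 X34.53 Y112.71
G1 X34.53 Y154.02
M5
G0 X120.21 Y149.92
M4 S538
G1 X58.73 Y80.27 F2001
G1 X40.03 Y72.35
G1 X79.99 Y36.05
G1 X43.34 Y97.61
M5
G0 X106.12 Y182.48
M4 S538
G1 X110.86 Y213.46 F2001
G1 X141.84 Y208.72
G1 X137.10 Y177.74
G1 X106.12 Y182.48
M5
G0 X94.41 Y38.72
M4 S538
G1 X98.67 Y36.69 F2001
G1 X94.96 Y36.99
G1 X85.57 Y38.72
G1 X72.80 Y40.94
G1 X58.97 Y42.74
G1 X46.37 Y43.17
G1 X37.30 Y41.33
G1 X34.06 Y36.29
M5
G0 X0.00 Y0.00

Since the viewBox matches the mm dimensions, user units are millimetres directly. The only transform is the Y-flip y_m = 283.43 − y_svg.

Shape 1 is a rectangle drawn with `<rect>`. Its stroke #ff00ff means score at S538, F2001. After flipping Y the toolpath is (34.53,154.02) → (60.07,154.02) → (60.07,112.71) → (34.53,112.71) → (34.53,154.02), returning to the start.

Shape 2 is a open polyline drawn with `<path>`. Its stroke #ff00ff means score at S538, F2001. After flipping Y the toolpath is (120.21,149.92) → (58.73,80.27) → (40.03,72.35) → (79.99,36.05) → (43.34,97.61).

Shape 3 is a regular polygon drawn with `<path>`. Its stroke #ff00ff means score at S538, F2001. After flipping Y the toolpath is (106.12,182.48) → (110.86,213.46) → (141.84,208.72) → (137.10,177.74) → (106.12,182.48), returning to the start.

Shape 4 is a cubic bezier drawn with `<path>`. Its stroke #ff00ff means score at S538, F2001. After flipping Y the toolpath is (94.41,38.72) → (98.67,36.69) → (94.96,36.99) → (85.57,38.72) → (72.80,40.94) → (58.97,42.74) → (46.37,43.17) → (37.30,41.33) → (34.06,36.29).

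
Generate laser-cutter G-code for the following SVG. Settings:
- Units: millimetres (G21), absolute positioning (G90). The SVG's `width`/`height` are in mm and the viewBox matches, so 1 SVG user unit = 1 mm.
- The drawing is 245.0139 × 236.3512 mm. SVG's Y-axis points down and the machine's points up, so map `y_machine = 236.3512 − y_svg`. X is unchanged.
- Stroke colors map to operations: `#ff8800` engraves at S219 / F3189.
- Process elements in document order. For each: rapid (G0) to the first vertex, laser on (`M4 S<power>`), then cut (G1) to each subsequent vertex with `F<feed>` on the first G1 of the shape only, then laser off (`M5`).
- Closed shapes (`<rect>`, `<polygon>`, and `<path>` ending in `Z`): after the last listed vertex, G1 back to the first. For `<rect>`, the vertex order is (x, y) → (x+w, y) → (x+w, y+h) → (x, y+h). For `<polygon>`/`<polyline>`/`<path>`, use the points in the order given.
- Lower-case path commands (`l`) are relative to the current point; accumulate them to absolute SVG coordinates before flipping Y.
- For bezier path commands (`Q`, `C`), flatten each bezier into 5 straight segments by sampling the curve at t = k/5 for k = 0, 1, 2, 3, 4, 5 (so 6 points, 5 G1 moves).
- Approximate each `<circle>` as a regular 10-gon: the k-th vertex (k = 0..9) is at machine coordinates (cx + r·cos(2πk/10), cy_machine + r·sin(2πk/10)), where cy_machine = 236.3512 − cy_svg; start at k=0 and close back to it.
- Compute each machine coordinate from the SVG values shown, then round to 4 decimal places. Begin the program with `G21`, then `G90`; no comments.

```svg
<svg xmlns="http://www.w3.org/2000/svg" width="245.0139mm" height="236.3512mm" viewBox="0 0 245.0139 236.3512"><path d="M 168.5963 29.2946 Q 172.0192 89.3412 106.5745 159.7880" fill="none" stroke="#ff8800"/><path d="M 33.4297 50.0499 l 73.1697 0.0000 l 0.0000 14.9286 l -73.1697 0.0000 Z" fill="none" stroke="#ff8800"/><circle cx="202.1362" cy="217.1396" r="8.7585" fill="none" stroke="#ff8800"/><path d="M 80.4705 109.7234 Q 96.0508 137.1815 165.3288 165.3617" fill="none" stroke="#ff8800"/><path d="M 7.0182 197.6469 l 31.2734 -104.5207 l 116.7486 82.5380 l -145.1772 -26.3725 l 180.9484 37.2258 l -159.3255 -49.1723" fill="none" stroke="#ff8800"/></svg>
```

G21
G90
G0 X168.5963 Y207.0566
M4 S219
G1 X167.2108 Y182.6220 F3189
G1 X160.3158 Y157.3553
G1 X147.9114 Y131.2566
G1 X129.9977 Y104.3259
G1 X106.5745 Y76.5632
M5
G0 X33.4297 Y186.3013
M4 S219
G1 X106.5994 Y186.3013 F3189
G1 X106.5994 Y171.3727
G1 X33.4297 Y171.3727
G1 X33.4297 Y186.3013
M5
G0 X210.8947 Y19.2116
M4 S219
G1 X209.2220 Y24.3597 F3189
G1 X204.8427 Y27.5414
G1 X199.4297 Y27.5414
G1 X195.0504 Y24.3597
G1 X193.3777 Y19.2116
G1 X195.0504 Y14.0635
G1 X199.4297 Y10.8818
G1 X204.8427 Y10.8818
G1 X209.2220 Y14.0635
G1 X210.8947 Y19.2116
M5
G0 X80.4705 Y126.6278
M4 S219
G1 X88.8505 Y115.6157 F3189
G1 X101.5264 Y104.5458
G1 X118.4980 Y93.4181
G1 X139.7655 Y82.2327
G1 X165.3288 Y70.9895
M5
G0 X7.0182 Y38.7043
M4 S219
G1 X38.2916 Y143.2250 F3189
G1 X155.0402 Y60.6870
G1 X9.8630 Y87.0595
G1 X190.8114 Y49.8337
G1 X31.4859 Y99.0060
M5

viewBox `0 0 245.0139 236.3512` with mm width/height → 1 unit = 1 mm. Flip: y_m = 236.3512 − y_svg.

**Shape 1** — `<path>` quadratic bezier, stroke `#ff8800` → engrave (S219, F3189). Control points (SVG): P0=(168.5963,29.2946), P1=(172.0192,89.3412), P2=(106.5745,159.7880); sampled at t=k/5. Machine vertices: (168.5963,207.0566) → (167.2108,182.6220) → (160.3158,157.3553) → (147.9114,131.2566) → (129.9977,104.3259) → (106.5745,76.5632). Open path.

**Shape 2** — `<path>` rectangle, stroke `#ff8800` → engrave (S219, F3189). Machine vertices: (33.4297,186.3013) → (106.5994,186.3013) → (106.5994,171.3727) → (33.4297,171.3727) → (33.4297,186.3013). Closed: final G1 returns to the first vertex.

**Shape 3** — `<circle>` circle, stroke `#ff8800` → engrave (S219, F3189). Machine vertices: (210.8947,19.2116) → (209.2220,24.3597) → (204.8427,27.5414) → (199.4297,27.5414) → (195.0504,24.3597) → (193.3777,19.2116) → (195.0504,14.0635) → (199.4297,10.8818) → (204.8427,10.8818) → (209.2220,14.0635) → (210.8947,19.2116). Closed: final G1 returns to the first vertex.

**Shape 4** — `<path>` quadratic bezier, stroke `#ff8800` → engrave (S219, F3189). Control points (SVG): P0=(80.4705,109.7234), P1=(96.0508,137.1815), P2=(165.3288,165.3617); sampled at t=k/5. Machine vertices: (80.4705,126.6278) → (88.8505,115.6157) → (101.5264,104.5458) → (118.4980,93.4181) → (139.7655,82.2327) → (165.3288,70.9895). Open path.

**Shape 5** — `<path>` open polyline, stroke `#ff8800` → engrave (S219, F3189). Machine vertices: (7.0182,38.7043) → (38.2916,143.2250) → (155.0402,60.6870) → (9.8630,87.0595) → (190.8114,49.8337) → (31.4859,99.0060). Open path.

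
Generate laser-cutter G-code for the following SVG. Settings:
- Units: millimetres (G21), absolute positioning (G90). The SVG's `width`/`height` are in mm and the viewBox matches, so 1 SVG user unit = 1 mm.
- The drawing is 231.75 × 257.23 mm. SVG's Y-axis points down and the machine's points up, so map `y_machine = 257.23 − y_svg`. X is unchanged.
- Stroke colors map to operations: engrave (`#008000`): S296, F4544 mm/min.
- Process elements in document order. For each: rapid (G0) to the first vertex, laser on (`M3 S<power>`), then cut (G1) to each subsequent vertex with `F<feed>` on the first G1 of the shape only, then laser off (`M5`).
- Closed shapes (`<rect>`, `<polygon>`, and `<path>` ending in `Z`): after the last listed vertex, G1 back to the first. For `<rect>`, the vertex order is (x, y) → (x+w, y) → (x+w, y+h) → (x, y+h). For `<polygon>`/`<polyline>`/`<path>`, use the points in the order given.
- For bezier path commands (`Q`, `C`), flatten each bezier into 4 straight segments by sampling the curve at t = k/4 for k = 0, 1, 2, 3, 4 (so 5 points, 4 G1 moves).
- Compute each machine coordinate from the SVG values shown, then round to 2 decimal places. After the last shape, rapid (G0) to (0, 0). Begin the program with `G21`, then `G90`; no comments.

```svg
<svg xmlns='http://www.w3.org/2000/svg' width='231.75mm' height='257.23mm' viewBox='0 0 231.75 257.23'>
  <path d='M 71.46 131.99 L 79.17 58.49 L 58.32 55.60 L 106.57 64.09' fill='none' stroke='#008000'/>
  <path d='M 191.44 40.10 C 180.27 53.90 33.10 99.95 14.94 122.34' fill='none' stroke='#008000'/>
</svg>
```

G21
G90
G0 X71.46 Y125.24
M3 S296
G1 X79.17 Y198.74 F4544
G1 X58.32 Y201.63
G1 X106.57 Y193.14
M5
G0 X191.44 Y217.13
M3 S296
G1 X161.70 Y201.61 F4544
G1 X105.81 Y179.23
G1 X48.61 Y155.25
G1 X14.94 Y134.89
M5
G0 X0.00 Y0.00

1 u = 1 mm; y_m = 257.23 − y.

[1] `<path>` open polyline, #008000→engrave S296 F4544: (71.46,125.24) → (79.17,198.74) → (58.32,201.63) → (106.57,193.14)

[2] `<path>` cubic bezier, #008000→engrave S296 F4544: (191.44,217.13) → (161.70,201.61) → (105.81,179.23) → (48.61,155.25) → (14.94,134.89)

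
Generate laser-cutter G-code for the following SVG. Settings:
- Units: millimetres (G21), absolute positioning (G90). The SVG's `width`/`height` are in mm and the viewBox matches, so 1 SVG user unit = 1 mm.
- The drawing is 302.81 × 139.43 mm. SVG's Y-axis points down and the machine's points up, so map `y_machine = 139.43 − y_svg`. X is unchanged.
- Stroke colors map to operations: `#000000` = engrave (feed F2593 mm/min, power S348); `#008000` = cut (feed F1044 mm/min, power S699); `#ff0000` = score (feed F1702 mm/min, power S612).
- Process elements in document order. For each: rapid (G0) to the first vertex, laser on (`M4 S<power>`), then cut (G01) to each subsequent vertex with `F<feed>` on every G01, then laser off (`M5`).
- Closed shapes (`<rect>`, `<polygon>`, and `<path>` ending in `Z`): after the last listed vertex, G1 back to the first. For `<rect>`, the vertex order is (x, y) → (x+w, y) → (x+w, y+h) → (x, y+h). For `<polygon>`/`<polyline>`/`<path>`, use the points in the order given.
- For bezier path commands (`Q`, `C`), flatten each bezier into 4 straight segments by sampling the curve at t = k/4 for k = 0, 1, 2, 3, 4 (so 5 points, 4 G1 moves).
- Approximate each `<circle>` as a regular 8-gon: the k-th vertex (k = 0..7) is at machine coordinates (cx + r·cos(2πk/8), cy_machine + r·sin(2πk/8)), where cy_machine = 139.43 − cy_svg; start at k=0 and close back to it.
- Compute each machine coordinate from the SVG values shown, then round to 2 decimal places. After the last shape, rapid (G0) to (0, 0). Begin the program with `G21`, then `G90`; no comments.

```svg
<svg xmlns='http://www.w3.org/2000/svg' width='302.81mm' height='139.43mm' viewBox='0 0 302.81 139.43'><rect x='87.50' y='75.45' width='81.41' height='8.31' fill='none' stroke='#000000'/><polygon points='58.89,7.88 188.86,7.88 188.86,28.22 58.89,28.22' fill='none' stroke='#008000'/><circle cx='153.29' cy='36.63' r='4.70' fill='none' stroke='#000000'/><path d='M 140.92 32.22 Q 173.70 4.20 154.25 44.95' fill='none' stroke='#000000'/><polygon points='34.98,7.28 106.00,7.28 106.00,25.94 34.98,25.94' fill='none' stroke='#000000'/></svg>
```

G21
G90
G0 X87.50 Y63.98
M4 S348
G01 X168.91 Y63.98 F2593
G01 X168.91 Y55.67 F2593
G01 X87.50 Y55.67 F2593
G01 X87.50 Y63.98 F2593
M5
G0 X58.89 Y131.55
M4 S699
G01 X188.86 Y131.55 F1044
G01 X188.86 Y111.21 F1044
G01 X58.89 Y111.21 F1044
G01 X58.89 Y131.55 F1044
M5
G0 X157.99 Y102.80
M4 S348
G01 X156.61 Y106.12 F2593
G01 X153.29 Y107.50 F2593
G01 X149.97 Y106.12 F2593
G01 X148.59 Y102.80 F2593
G01 X149.97 Y99.48 F2593
G01 X153.29 Y98.10 F2593
G01 X156.61 Y99.48 F2593
G01 X157.99 Y102.80 F2593
M5
G0 X140.92 Y107.21
M4 S348
G01 X154.05 Y116.92 F2593
G01 X160.64 Y118.04 F2593
G01 X160.71 Y110.56 F2593
G01 X154.25 Y94.48 F2593
M5
G0 X34.98 Y132.15
M4 S348
G01 X106.00 Y132.15 F2593
G01 X106.00 Y113.49 F2593
G01 X34.98 Y113.49 F2593
G01 X34.98 Y132.15 F2593
M5
G0 X0.00 Y0.00

Since the viewBox matches the mm dimensions, user units are millimetres directly. The only transform is the Y-flip y_m = 139.43 − y_svg.

Shape 1 is a rectangle drawn with `<rect>`. Its stroke #000000 means engrave at S348, F2593. After flipping Y the toolpath is (87.50,63.98) → (168.91,63.98) → (168.91,55.67) → (87.50,55.67) → (87.50,63.98), returning to the start.

Shape 2 is a rectangle drawn with `<polygon>`. Its stroke #008000 means cut at S699, F1044. After flipping Y the toolpath is (58.89,131.55) → (188.86,131.55) → (188.86,111.21) → (58.89,111.21) → (58.89,131.55), returning to the start.

Shape 3 is a circle drawn with `<circle>`. Its stroke #000000 means engrave at S348, F2593. After flipping Y the toolpath is (157.99,102.80) → (156.61,106.12) → (153.29,107.50) → (149.97,106.12) → (148.59,102.80) → (149.97,99.48) → (153.29,98.10) → (156.61,99.48) → (157.99,102.80), returning to the start.

Shape 4 is a quadratic bezier drawn with `<path>`. Its stroke #000000 means engrave at S348, F2593. After flipping Y the toolpath is (140.92,107.21) → (154.05,116.92) → (160.64,118.04) → (160.71,110.56) → (154.25,94.48).

Shape 5 is a rectangle drawn with `<polygon>`. Its stroke #000000 means engrave at S348, F2593. After flipping Y the toolpath is (34.98,132.15) → (106.00,132.15) → (106.00,113.49) → (34.98,113.49) → (34.98,132.15), returning to the start.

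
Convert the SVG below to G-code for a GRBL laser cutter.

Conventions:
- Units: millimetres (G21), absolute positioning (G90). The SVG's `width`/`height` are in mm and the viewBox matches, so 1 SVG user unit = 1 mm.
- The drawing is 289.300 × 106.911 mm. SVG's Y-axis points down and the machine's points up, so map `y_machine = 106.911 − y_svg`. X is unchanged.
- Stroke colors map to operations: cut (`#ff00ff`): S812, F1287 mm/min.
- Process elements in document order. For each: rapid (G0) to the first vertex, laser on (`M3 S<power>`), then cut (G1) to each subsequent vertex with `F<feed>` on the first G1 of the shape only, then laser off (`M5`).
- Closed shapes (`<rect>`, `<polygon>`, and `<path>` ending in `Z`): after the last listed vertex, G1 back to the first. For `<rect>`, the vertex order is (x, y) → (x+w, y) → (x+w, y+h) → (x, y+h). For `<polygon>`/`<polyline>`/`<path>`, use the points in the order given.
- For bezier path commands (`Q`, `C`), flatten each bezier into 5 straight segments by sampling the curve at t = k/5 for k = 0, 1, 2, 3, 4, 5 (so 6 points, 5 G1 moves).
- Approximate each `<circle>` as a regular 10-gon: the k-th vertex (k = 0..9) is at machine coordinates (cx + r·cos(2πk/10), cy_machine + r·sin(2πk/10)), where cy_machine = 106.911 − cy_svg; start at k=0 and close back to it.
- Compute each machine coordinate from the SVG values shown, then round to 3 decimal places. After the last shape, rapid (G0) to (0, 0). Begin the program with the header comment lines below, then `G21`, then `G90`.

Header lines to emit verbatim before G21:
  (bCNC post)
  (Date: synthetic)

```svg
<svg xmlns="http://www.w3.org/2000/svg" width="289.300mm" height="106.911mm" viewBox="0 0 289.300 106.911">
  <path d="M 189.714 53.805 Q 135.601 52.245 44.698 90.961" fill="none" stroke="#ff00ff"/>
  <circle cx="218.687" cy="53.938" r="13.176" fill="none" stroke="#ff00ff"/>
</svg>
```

Since the viewBox matches the mm dimensions, user units are millimetres directly. The only transform is the Y-flip y_m = 106.911 − y_svg.

Shape 1 is a quadratic bezier drawn with `<path>`. Its stroke #ff00ff means cut at S812, F1287. After flipping Y the toolpath is (189.714,53.106) → (166.597,52.119) → (140.537,47.910) → (111.534,40.479) → (79.588,29.825) → (44.698,15.950).

Shape 2 is a circle drawn with `<circle>`. Its stroke #ff00ff means cut at S812, F1287. After flipping Y the toolpath is (231.863,52.973) → (229.347,60.718) → (222.759,65.504) → (214.615,65.504) → (208.027,60.718) → (205.511,52.973) → (208.027,45.228) → (214.615,40.442) → (222.759,40.442) → (229.347,45.228) → (231.863,52.973), returning to the start.

(bCNC post)
(Date: synthetic)
G21
G90
G0 X189.714 Y53.106
M3 S812
G1 X166.597 Y52.119 F1287
G1 X140.537 Y47.910
G1 X111.534 Y40.479
G1 X79.588 Y29.825
G1 X44.698 Y15.950
M5
G0 X231.863 Y52.973
M3 S812
G1 X229.347 Y60.718 F1287
G1 X222.759 Y65.504
G1 X214.615 Y65.504
G1 X208.027 Y60.718
G1 X205.511 Y52.973
G1 X208.027 Y45.228
G1 X214.615 Y40.442
G1 X222.759 Y40.442
G1 X229.347 Y45.228
G1 X231.863 Y52.973
M5
G0 X0.000 Y0.000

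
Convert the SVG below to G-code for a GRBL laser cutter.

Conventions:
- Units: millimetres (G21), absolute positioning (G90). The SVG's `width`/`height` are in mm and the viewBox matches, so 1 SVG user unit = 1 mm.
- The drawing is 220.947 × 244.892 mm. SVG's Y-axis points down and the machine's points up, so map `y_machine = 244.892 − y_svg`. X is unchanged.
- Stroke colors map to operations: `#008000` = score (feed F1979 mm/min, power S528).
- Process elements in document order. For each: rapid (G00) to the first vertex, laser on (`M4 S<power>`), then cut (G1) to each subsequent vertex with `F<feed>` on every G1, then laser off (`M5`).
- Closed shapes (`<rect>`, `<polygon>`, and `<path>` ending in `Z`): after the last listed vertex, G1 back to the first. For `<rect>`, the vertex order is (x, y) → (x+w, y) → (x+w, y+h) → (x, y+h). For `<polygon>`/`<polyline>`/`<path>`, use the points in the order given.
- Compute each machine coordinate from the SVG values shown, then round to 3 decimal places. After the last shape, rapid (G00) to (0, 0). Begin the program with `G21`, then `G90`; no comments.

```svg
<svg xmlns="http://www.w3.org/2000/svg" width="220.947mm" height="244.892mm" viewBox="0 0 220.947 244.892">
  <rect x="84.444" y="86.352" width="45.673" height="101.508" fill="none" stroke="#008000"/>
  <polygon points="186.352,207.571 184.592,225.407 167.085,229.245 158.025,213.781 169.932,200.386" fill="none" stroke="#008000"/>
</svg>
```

Since the viewBox matches the mm dimensions, user units are millimetres directly. The only transform is the Y-flip y_m = 244.892 − y_svg.

Shape 1 is a rectangle drawn with `<rect>`. Its stroke #008000 means score at S528, F1979. After flipping Y the toolpath is (84.444,158.540) → (130.117,158.540) → (130.117,57.032) → (84.444,57.032) → (84.444,158.540), returning to the start.

Shape 2 is a regular polygon drawn with `<polygon>`. Its stroke #008000 means score at S528, F1979. After flipping Y the toolpath is (186.352,37.321) → (184.592,19.485) → (167.085,15.647) → (158.025,31.111) → (169.932,44.506) → (186.352,37.321), returning to the start.

G21
G90
G00 X84.444 Y158.540
M4 S528
G1 X130.117 Y158.540 F1979
G1 X130.117 Y57.032 F1979
G1 X84.444 Y57.032 F1979
G1 X84.444 Y158.540 F1979
M5
G00 X186.352 Y37.321
M4 S528
G1 X184.592 Y19.485 F1979
G1 X167.085 Y15.647 F1979
G1 X158.025 Y31.111 F1979
G1 X169.932 Y44.506 F1979
G1 X186.352 Y37.321 F1979
M5
G00 X0.000 Y0.000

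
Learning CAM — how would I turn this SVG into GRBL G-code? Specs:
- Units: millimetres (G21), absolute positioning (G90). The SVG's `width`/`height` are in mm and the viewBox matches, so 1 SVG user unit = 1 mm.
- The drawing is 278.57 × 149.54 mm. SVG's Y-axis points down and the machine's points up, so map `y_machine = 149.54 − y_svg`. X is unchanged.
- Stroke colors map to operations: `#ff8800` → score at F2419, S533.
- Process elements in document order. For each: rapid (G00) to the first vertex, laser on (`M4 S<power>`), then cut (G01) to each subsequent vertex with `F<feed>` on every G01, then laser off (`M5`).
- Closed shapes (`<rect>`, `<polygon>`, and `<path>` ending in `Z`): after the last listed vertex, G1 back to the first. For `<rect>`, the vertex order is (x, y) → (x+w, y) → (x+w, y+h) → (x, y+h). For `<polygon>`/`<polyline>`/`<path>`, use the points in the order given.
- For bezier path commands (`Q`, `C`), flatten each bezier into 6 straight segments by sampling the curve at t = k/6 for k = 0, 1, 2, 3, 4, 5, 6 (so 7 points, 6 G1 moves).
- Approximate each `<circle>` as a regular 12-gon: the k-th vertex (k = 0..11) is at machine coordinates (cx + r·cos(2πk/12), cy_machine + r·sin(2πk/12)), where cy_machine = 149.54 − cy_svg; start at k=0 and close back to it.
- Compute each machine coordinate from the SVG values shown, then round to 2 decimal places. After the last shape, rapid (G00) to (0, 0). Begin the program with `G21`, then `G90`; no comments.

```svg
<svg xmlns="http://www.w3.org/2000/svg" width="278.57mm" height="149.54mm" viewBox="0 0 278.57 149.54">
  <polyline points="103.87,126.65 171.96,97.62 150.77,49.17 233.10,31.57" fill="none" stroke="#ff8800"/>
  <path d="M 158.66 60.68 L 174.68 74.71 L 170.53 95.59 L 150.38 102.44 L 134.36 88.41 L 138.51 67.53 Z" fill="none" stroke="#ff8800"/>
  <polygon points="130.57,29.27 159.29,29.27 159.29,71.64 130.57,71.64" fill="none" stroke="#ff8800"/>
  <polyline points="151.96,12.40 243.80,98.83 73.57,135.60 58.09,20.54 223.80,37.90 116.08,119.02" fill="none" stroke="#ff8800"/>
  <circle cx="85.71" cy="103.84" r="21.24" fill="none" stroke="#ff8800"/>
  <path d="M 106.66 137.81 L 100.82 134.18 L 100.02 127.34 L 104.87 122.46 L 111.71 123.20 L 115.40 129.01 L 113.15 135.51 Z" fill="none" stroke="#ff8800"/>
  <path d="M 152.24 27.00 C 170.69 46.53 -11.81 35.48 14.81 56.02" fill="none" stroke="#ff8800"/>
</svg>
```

G21
G90
G00 X103.87 Y22.89
M4 S533
G01 X171.96 Y51.92 F2419
G01 X150.77 Y100.37 F2419
G01 X233.10 Y117.97 F2419
M5
G00 X158.66 Y88.86
M4 S533
G01 X174.68 Y74.83 F2419
G01 X170.53 Y53.95 F2419
G01 X150.38 Y47.10 F2419
G01 X134.36 Y61.13 F2419
G01 X138.51 Y82.01 F2419
G01 X158.66 Y88.86 F2419
M5
G00 X130.57 Y120.27
M4 S533
G01 X159.29 Y120.27 F2419
G01 X159.29 Y77.90 F2419
G01 X130.57 Y77.90 F2419
G01 X130.57 Y120.27 F2419
M5
G00 X151.96 Y137.14
M4 S533
G01 X243.80 Y50.71 F2419
G01 X73.57 Y13.94 F2419
G01 X58.09 Y129.00 F2419
G01 X223.80 Y111.64 F2419
G01 X116.08 Y30.52 F2419
M5
G00 X106.95 Y45.70
M4 S533
G01 X104.10 Y56.32 F2419
G01 X96.33 Y64.09 F2419
G01 X85.71 Y66.94 F2419
G01 X75.09 Y64.09 F2419
G01 X67.32 Y56.32 F2419
G01 X64.47 Y45.70 F2419
G01 X67.32 Y35.08 F2419
G01 X75.09 Y27.31 F2419
G01 X85.71 Y24.46 F2419
G01 X96.33 Y27.31 F2419
G01 X104.10 Y35.08 F2419
G01 X106.95 Y45.70 F2419
M5
G00 X106.66 Y11.73
M4 S533
G01 X100.82 Y15.36 F2419
G01 X100.02 Y22.20 F2419
G01 X104.87 Y27.08 F2419
G01 X111.71 Y26.34 F2419
G01 X115.40 Y20.53 F2419
G01 X113.15 Y14.03 F2419
G01 X106.66 Y11.73 F2419
M5
G00 X152.24 Y122.54
M4 S533
G01 X146.62 Y115.04 F2419
G01 X118.89 Y110.90 F2419
G01 X80.46 Y108.41 F2419
G01 X42.71 Y105.83 F2419
G01 X17.03 Y101.45 F2419
G01 X14.81 Y93.52 F2419
M5
G00 X0.00 Y0.00

Since the viewBox matches the mm dimensions, user units are millimetres directly. The only transform is the Y-flip y_m = 149.54 − y_svg.

Shape 1 is a open polyline drawn with `<polyline>`. Its stroke #ff8800 means score at S533, F2419. After flipping Y the toolpath is (103.87,22.89) → (171.96,51.92) → (150.77,100.37) → (233.10,117.97).

Shape 2 is a regular polygon drawn with `<path>`. Its stroke #ff8800 means score at S533, F2419. After flipping Y the toolpath is (158.66,88.86) → (174.68,74.83) → (170.53,53.95) → (150.38,47.10) → (134.36,61.13) → (138.51,82.01) → (158.66,88.86), returning to the start.

Shape 3 is a rectangle drawn with `<polygon>`. Its stroke #ff8800 means score at S533, F2419. After flipping Y the toolpath is (130.57,120.27) → (159.29,120.27) → (159.29,77.90) → (130.57,77.90) → (130.57,120.27), returning to the start.

Shape 4 is a open polyline drawn with `<polyline>`. Its stroke #ff8800 means score at S533, F2419. After flipping Y the toolpath is (151.96,137.14) → (243.80,50.71) → (73.57,13.94) → (58.09,129.00) → (223.80,111.64) → (116.08,30.52).

Shape 5 is a circle drawn with `<circle>`. Its stroke #ff8800 means score at S533, F2419. After flipping Y the toolpath is (106.95,45.70) → (104.10,56.32) → (96.33,64.09) → (85.71,66.94) → (75.09,64.09) → (67.32,56.32) → (64.47,45.70) → (67.32,35.08) → (75.09,27.31) → (85.71,24.46) → (96.33,27.31) → (104.10,35.08) → (106.95,45.70), returning to the start.

Shape 6 is a regular polygon drawn with `<path>`. Its stroke #ff8800 means score at S533, F2419. After flipping Y the toolpath is (106.66,11.73) → (100.82,15.36) → (100.02,22.20) → (104.87,27.08) → (111.71,26.34) → (115.40,20.53) → (113.15,14.03) → (106.66,11.73), returning to the start.

Shape 7 is a cubic bezier drawn with `<path>`. Its stroke #ff8800 means score at S533, F2419. After flipping Y the toolpath is (152.24,122.54) → (146.62,115.04) → (118.89,110.90) → (80.46,108.41) → (42.71,105.83) → (17.03,101.45) → (14.81,93.52).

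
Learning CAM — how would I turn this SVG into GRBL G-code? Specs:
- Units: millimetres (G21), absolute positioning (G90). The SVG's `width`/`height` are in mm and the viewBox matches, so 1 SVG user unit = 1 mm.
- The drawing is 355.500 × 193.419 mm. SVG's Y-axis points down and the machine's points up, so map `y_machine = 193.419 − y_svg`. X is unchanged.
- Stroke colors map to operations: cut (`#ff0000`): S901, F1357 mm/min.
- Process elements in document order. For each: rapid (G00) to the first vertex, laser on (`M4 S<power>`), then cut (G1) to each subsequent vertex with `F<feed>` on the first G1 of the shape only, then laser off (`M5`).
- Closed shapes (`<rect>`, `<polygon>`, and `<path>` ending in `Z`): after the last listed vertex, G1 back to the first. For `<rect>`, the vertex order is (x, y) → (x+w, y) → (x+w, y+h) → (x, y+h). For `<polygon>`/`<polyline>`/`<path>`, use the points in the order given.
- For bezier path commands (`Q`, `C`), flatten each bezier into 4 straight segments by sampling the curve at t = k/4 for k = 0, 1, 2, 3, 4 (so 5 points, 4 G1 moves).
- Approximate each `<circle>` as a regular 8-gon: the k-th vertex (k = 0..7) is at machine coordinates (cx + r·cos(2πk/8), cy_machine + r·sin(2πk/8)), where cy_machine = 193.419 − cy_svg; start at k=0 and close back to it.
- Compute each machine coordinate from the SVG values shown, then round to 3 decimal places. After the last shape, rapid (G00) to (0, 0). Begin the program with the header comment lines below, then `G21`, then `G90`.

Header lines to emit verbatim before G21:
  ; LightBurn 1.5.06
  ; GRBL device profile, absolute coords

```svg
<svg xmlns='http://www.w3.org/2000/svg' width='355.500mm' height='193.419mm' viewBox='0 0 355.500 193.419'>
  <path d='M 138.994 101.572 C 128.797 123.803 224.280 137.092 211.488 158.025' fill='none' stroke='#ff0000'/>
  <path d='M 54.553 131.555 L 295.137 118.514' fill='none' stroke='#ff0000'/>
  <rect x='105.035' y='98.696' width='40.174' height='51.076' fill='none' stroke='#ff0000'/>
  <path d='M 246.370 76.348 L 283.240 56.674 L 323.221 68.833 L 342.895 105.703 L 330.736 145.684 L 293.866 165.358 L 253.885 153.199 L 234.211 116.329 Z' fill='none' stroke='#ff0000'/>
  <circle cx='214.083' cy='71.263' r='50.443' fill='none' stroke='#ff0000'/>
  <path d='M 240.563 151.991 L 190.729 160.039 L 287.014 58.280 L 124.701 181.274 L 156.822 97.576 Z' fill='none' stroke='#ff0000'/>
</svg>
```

; LightBurn 1.5.06
; GRBL device profile, absolute coords
G21
G90
G00 X138.994 Y91.847
M4 S901
G1 X147.818 Y76.591 F1357
G1 X176.214 Y63.134
G1 X204.123 Y49.920
G1 X211.488 Y35.394
M5
G00 X54.553 Y61.864
M4 S901
G1 X295.137 Y74.905 F1357
M5
G00 X105.035 Y94.723
M4 S901
G1 X145.209 Y94.723 F1357
G1 X145.209 Y43.647
G1 X105.035 Y43.647
G1 X105.035 Y94.723
M5
G00 X246.370 Y117.071
M4 S901
G1 X283.240 Y136.745 F1357
G1 X323.221 Y124.586
G1 X342.895 Y87.716
G1 X330.736 Y47.735
G1 X293.866 Y28.061
G1 X253.885 Y40.220
G1 X234.211 Y77.090
G1 X246.370 Y117.071
M5
G00 X264.526 Y122.156
M4 S901
G1 X249.752 Y157.825 F1357
G1 X214.083 Y172.599
G1 X178.414 Y157.825
G1 X163.640 Y122.156
G1 X178.414 Y86.487
G1 X214.083 Y71.713
G1 X249.752 Y86.487
G1 X264.526 Y122.156
M5
G00 X240.563 Y41.428
M4 S901
G1 X190.729 Y33.380 F1357
G1 X287.014 Y135.139
G1 X124.701 Y12.145
G1 X156.822 Y95.843
G1 X240.563 Y41.428
M5
G00 X0.000 Y0.000

Since the viewBox matches the mm dimensions, user units are millimetres directly. The only transform is the Y-flip y_m = 193.419 − y_svg.

Shape 1 is a cubic bezier drawn with `<path>`. Its stroke #ff0000 means cut at S901, F1357. After flipping Y the toolpath is (138.994,91.847) → (147.818,76.591) → (176.214,63.134) → (204.123,49.920) → (211.488,35.394).

Shape 2 is a line segment drawn with `<path>`. Its stroke #ff0000 means cut at S901, F1357. After flipping Y the toolpath is (54.553,61.864) → (295.137,74.905).

Shape 3 is a rectangle drawn with `<rect>`. Its stroke #ff0000 means cut at S901, F1357. After flipping Y the toolpath is (105.035,94.723) → (145.209,94.723) → (145.209,43.647) → (105.035,43.647) → (105.035,94.723), returning to the start.

Shape 4 is a regular polygon drawn with `<path>`. Its stroke #ff0000 means cut at S901, F1357. After flipping Y the toolpath is (246.370,117.071) → (283.240,136.745) → (323.221,124.586) → (342.895,87.716) → (330.736,47.735) → (293.866,28.061) → (253.885,40.220) → (234.211,77.090) → (246.370,117.071), returning to the start.

Shape 5 is a circle drawn with `<circle>`. Its stroke #ff0000 means cut at S901, F1357. After flipping Y the toolpath is (264.526,122.156) → (249.752,157.825) → (214.083,172.599) → (178.414,157.825) → (163.640,122.156) → (178.414,86.487) → (214.083,71.713) → (249.752,86.487) → (264.526,122.156), returning to the start.

Shape 6 is a closed polygon drawn with `<path>`. Its stroke #ff0000 means cut at S901, F1357. After flipping Y the toolpath is (240.563,41.428) → (190.729,33.380) → (287.014,135.139) → (124.701,12.145) → (156.822,95.843) → (240.563,41.428), returning to the start.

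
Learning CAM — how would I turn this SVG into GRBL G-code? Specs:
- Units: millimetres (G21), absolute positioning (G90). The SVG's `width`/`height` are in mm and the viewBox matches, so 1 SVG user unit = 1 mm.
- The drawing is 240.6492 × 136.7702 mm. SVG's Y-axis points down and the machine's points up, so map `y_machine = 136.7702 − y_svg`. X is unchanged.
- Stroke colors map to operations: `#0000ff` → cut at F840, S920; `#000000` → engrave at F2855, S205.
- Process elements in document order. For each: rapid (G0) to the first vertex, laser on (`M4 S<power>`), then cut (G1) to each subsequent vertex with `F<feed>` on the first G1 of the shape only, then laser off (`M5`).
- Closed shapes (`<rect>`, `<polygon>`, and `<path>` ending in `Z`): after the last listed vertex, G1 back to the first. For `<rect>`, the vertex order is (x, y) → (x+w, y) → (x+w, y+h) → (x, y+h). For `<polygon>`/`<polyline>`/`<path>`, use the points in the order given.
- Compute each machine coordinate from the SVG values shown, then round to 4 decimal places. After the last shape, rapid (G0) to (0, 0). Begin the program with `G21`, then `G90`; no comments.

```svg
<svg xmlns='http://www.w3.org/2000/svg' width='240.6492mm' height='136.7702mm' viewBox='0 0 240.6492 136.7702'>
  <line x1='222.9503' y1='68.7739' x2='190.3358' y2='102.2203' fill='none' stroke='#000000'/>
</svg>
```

Since the viewBox matches the mm dimensions, user units are millimetres directly. The only transform is the Y-flip y_m = 136.7702 − y_svg.

Shape 1 is a line segment drawn with `<line>`. Its stroke #000000 means engrave at S205, F2855. After flipping Y the toolpath is (222.9503,67.9963) → (190.3358,34.5499).

G21
G90
G0 X222.9503 Y67.9963
M4 S205
G1 X190.3358 Y34.5499 F2855
M5
G0 X0.0000 Y0.0000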